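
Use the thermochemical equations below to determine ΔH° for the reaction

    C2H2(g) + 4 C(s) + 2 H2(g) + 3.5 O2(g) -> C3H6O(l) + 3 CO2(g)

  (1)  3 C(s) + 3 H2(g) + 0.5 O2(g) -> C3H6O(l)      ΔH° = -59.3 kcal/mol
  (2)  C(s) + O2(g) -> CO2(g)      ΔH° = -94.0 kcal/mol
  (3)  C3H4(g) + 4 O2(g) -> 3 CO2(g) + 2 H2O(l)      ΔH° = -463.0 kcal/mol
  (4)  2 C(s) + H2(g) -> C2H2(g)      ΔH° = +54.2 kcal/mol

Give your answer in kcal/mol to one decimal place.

(1) as written: -59.3 kcal/mol
(2) × 3: (3)·(-94.0) = -282.0 kcal/mol
(3): not needed.
(4) reversed: -54.2 kcal/mol
ΔH° = (-59.3) + (-282.0) + (-54.2) = -395.5 kcal/mol

ΔH° = -395.5 kcal/mol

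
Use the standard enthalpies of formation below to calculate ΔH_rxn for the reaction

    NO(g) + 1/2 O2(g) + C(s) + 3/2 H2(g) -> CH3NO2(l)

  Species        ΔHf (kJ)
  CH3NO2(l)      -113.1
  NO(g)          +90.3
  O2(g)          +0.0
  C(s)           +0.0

ΔH_rxn = -203.4 kJ

Products: 1·(-113.1) = -113.1
Reactants: 1·(+90.3) + 1/2·(+0.0) + 1·(+0.0) + 3/2·(+0.0) = +90.3
ΔH_rxn = (-113.1) − (+90.3) = -203.4 kJ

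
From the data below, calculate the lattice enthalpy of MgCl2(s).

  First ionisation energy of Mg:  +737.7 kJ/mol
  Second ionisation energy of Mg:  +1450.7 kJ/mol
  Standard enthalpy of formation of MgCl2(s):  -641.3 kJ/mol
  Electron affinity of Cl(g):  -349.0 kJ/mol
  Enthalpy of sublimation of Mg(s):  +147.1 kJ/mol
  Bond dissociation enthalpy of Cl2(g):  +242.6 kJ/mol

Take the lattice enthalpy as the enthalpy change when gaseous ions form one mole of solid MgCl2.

U = -2521.4 kJ/mol

ΔHf° = 1·ΔHsub + 1·(ΣIE) + 1·D(Cl2) + 2·EA + U
-641.3 = 1·(+147.1) + 1·(+2188.4) + 1·(+242.6) + 2·(-349.0) + U
U = -641.3 − (+1880.1) = -2521.4 kJ/mol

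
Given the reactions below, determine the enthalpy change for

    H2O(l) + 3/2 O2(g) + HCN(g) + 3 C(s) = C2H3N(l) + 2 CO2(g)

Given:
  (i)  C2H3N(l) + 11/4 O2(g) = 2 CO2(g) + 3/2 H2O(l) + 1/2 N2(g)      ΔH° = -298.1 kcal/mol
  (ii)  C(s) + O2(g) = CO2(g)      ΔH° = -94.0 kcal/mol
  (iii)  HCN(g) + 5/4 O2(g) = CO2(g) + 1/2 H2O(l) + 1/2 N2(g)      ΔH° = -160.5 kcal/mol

(i) reversed (C2H3N(l) must end up as a product): +298.1 kcal/mol
(ii) × 3 (×3 to match 3 C(s) in the target): (3)·(-94.0) = -282.0 kcal/mol
(iii) as written (HCN(g) already on the reactant side): -160.5 kcal/mol
ΔH° = (-1)·(-298.1) + (3)·(-94.0) + (1)·(-160.5) = -144.4 kcal/mol

ΔH° = -144.4 kcal/mol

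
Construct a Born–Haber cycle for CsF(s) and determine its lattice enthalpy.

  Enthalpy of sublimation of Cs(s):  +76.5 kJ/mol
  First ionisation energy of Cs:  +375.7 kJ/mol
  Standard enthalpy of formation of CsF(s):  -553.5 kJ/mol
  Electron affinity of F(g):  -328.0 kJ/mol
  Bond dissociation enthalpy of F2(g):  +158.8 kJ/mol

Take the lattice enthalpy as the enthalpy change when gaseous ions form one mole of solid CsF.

U = -757.1 kJ/mol

ΔHf° = 1·ΔHsub + 1·(ΣIE) + 1/2·D(F2) + 1·EA + U
-553.5 = 1·(+76.5) + 1·(+375.7) + 1/2·(+158.8) + 1·(-328.0) + U
U = -553.5 − (+203.6) = -757.1 kJ/mol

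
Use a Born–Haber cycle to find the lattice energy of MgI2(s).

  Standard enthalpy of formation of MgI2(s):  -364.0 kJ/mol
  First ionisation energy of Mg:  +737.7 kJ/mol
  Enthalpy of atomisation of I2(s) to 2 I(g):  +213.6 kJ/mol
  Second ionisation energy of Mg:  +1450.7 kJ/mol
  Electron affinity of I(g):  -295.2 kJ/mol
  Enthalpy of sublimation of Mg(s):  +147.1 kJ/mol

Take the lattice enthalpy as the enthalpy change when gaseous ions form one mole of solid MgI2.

ΔHf° = 1·ΔHsub + 1·(ΣIE) + 1·D(I2) + 2·EA + U
-364.0 = 1·(+147.1) + 1·(+2188.4) + 1·(+213.6) + 2·(-295.2) + U
U = -364.0 − (+1958.7) = -2322.7 kJ/mol

U = -2322.7 kJ/mol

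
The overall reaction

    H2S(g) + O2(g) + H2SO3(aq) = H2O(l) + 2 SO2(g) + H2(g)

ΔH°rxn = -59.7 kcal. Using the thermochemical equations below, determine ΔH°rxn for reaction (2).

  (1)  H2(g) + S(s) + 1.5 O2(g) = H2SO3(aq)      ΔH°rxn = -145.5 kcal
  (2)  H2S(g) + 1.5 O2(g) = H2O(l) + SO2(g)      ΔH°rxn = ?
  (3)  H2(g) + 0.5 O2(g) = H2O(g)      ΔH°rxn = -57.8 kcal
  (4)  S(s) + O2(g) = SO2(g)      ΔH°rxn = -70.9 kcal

ΔH°rxn = -134.3 kcal

(1) reversed: +145.5 kcal
(2) as written: contributes x
(3): not needed.
(4) as written: -70.9 kcal
-59.7 = (+145.5) + (-70.9) + x
x = (-59.7 − (+74.6)) / (1) = -134.3 kcal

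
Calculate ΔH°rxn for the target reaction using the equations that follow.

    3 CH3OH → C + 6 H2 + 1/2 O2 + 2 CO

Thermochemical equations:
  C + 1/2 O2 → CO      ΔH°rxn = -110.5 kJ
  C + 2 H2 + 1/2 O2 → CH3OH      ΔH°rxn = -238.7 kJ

equation 1 × 2: (2)·(-110.5) = -221.0 kJ
equation 2 reversed and × 3: (-3)·(-238.7) = +716.1 kJ
ΔH°rxn = (2)·(-110.5) + (-3)·(-238.7) = 495.1 kJ

ΔH°rxn = 495.1 kJ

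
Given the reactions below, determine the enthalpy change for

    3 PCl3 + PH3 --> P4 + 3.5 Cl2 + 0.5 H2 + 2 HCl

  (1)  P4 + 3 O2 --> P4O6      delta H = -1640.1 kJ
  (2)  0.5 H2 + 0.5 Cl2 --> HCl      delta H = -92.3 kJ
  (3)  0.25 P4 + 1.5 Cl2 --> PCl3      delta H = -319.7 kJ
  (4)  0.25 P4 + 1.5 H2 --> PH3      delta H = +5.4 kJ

delta H = 769.1 kJ

(1): not needed (O2 appears nowhere else).
(2) × 2 (×2 to match 2 HCl in the target): (2)·(-92.3) = -184.6 kJ
(3) reversed and × 3 (PCl3 must end up as a reactant; ×3 to match 3 PCl3 in the target): (-3)·(-319.7) = +959.1 kJ
(4) reversed (reverse to put PH3 on the reactant side): -5.4 kJ
delta H = (-184.6) + (+959.1) + (-5.4) = 769.1 kJ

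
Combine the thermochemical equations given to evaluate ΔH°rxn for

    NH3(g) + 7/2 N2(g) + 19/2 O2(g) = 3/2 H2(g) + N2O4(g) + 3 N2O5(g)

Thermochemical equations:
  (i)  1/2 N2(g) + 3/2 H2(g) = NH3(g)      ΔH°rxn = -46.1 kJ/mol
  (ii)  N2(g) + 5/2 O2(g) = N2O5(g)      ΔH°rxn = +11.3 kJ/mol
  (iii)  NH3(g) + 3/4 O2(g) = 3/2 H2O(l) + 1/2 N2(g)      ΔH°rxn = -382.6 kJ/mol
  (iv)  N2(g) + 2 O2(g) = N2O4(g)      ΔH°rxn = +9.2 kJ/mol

ΔH°rxn = 89.2 kJ/mol

(i) reversed: +46.1 kJ/mol
(ii) × 3: (3)·(+11.3) = +33.9 kJ/mol
(iii): not needed.
(iv) as written: +9.2 kJ/mol
By Hess's law, ΔH°rxn = (+46.1) + (+33.9) + (+9.2) = 89.2 kJ/mol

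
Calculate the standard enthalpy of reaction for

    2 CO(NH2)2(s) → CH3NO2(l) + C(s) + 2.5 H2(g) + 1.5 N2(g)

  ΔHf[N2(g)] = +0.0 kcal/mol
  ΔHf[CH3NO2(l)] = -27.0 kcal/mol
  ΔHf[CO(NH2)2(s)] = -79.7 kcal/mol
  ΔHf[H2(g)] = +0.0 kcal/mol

ΔH° = 132.4 kcal/mol

Products: 1·(-27.0) + 1·(+0.0) + 5/2·(+0.0) + 3/2·(+0.0) = -27.0
Reactants: 2·(-79.7) = -159.4
ΔH° = (-27.0) − (-159.4) = 132.4 kcal/mol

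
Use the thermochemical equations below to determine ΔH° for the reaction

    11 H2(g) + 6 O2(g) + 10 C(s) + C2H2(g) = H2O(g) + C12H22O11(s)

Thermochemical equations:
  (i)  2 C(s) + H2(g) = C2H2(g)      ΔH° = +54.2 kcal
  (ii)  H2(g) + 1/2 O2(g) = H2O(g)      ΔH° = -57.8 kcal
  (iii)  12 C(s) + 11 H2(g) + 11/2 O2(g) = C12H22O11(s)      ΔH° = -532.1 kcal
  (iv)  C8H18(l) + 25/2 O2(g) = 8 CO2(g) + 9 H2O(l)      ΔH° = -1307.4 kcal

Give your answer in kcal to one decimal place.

ΔH° = -644.1 kcal

(i) reversed (reverse to put C2H2(g) on the reactant side): -54.2 kcal
(ii) as written (H2O(g) already on the product side): -57.8 kcal
(iii) as written (C12H22O11(s) already on the product side): -532.1 kcal
(iv): not needed (CO2(g) appears nowhere else).
ΔH° = (-1)·(+54.2) + (1)·(-57.8) + (1)·(-532.1) = -644.1 kcal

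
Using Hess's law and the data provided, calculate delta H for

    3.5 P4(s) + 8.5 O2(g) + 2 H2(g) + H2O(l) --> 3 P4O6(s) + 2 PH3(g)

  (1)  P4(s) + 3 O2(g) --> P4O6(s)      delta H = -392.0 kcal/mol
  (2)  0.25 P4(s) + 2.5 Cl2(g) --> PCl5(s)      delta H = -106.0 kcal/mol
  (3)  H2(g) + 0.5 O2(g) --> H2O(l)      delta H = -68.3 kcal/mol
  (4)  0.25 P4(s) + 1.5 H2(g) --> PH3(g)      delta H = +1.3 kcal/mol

(1) × 3: (3)·(-392.0) = -1176.0 kcal/mol
(2): not needed.
(3) reversed: +68.3 kcal/mol
(4) × 2: (2)·(+1.3) = +2.6 kcal/mol
Combining the equations, delta H = (3)·(-392.0) + (-1)·(-68.3) + (2)·(+1.3) = -1105.1 kcal/mol

delta H = -1105.1 kcal/mol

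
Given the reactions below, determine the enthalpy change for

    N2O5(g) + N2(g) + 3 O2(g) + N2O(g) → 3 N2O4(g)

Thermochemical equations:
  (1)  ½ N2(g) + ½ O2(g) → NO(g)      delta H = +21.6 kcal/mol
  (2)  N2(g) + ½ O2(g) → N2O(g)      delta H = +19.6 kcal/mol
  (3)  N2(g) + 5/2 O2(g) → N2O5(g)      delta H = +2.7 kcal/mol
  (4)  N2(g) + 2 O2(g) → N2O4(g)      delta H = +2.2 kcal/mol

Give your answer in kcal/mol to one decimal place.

(1): not needed.
(2) reversed: -19.6 kcal/mol
(3) reversed: -2.7 kcal/mol
(4) × 3: (3)·(+2.2) = +6.6 kcal/mol
Summing the manipulated equations, delta H = (-1)·(+19.6) + (-1)·(+2.7) + (3)·(+2.2) = -15.7 kcal/mol

delta H = -15.7 kcal/mol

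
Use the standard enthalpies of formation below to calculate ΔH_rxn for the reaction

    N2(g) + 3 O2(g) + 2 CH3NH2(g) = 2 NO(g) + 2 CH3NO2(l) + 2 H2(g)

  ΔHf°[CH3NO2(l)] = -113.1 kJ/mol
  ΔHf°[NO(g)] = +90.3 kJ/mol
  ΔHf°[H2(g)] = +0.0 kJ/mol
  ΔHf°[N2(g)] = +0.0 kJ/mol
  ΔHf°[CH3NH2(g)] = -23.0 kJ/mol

ΔH_rxn = 0.4 kJ/mol

ΔH°rxn = Σ nΔHf°(products) − Σ nΔHf°(reactants).
Products: 2·(+90.3) + 2·(-113.1) + 2·(+0.0) = -45.6
Reactants: 1·(+0.0) + 3·(+0.0) + 2·(-23.0) = -46.0
ΔH_rxn = (-45.6) − (-46.0) = 0.4 kJ/mol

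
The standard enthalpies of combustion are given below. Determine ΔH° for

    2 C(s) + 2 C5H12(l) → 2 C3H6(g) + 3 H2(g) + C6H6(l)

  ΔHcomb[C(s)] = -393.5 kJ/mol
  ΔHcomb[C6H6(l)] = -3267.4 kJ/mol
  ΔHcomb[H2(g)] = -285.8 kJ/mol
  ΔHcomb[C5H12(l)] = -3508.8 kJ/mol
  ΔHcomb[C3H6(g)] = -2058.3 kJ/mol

Using ΔH = Σ nΔHc°(reactants) − Σ nΔHc°(products):
= [2·(-393.5) + 2·(-3508.8)] − [2·(-2058.3) + 3·(-285.8) + 1·(-3267.4)]
= 436.8 kJ/mol

ΔH° = 436.8 kJ/mol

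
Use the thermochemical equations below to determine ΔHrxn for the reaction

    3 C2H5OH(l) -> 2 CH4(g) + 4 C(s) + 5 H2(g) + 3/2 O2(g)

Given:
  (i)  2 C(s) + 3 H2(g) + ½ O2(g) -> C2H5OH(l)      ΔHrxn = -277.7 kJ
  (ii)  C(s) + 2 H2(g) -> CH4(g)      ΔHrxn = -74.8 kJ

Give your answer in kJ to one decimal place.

(i) reversed and × 3: (-3)·(-277.7) = +833.1 kJ
(ii) × 2: (2)·(-74.8) = -149.6 kJ
By Hess's law, ΔHrxn = (-3)·(-277.7) + (2)·(-74.8) = 683.5 kJ

ΔHrxn = 683.5 kJ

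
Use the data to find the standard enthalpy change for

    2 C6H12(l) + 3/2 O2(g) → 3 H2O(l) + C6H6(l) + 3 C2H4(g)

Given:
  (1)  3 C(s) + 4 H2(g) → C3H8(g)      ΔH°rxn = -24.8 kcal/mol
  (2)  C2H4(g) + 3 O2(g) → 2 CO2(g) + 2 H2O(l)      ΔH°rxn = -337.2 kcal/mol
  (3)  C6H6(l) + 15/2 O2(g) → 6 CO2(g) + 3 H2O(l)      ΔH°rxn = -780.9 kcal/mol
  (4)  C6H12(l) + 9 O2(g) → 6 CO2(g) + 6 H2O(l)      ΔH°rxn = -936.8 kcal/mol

(1): not needed (C3H8(g) appears nowhere else).
(2) reversed and × 3 (reverse to put C2H4(g) on the product side; scale by 3 for the 3 C2H4(g)): (-3)·(-337.2) = +1011.6 kcal/mol
(3) reversed (reverse to put C6H6(l) on the product side): +780.9 kcal/mol
(4) × 2 (×2 to match 2 C6H12(l) in the target): (2)·(-936.8) = -1873.6 kcal/mol
Combining the equations, ΔH°rxn = (-3)·(-337.2) + (-1)·(-780.9) + (2)·(-936.8) = -81.1 kcal/mol

ΔH°rxn = -81.1 kcal/mol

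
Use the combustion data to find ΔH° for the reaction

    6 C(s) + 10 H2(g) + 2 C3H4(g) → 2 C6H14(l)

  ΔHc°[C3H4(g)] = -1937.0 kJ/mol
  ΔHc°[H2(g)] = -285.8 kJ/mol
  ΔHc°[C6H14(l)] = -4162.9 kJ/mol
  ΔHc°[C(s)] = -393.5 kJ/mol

Using ΔH = Σ nΔHc°(reactants) − Σ nΔHc°(products):
= [6·(-393.5) + 10·(-285.8) + 2·(-1937.0)] − [2·(-4162.9)]
= -767.2 kJ/mol

ΔH° = -767.2 kJ/mol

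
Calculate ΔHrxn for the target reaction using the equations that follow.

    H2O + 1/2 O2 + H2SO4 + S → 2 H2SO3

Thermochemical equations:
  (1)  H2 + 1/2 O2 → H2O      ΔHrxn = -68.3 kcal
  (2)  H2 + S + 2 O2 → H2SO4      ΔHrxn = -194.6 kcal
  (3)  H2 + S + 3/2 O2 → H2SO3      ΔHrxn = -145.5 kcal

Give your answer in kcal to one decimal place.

ΔHrxn = -28.1 kcal

(1) reversed (reverse to put H2O on the reactant side): +68.3 kcal
(2) reversed (reverse to put H2SO4 on the reactant side): +194.6 kcal
(3) × 2 (×2 to match 2 H2SO3 in the target): (2)·(-145.5) = -291.0 kcal
Combining the equations, ΔHrxn = (-1)·(-68.3) + (-1)·(-194.6) + (2)·(-145.5) = -28.1 kcal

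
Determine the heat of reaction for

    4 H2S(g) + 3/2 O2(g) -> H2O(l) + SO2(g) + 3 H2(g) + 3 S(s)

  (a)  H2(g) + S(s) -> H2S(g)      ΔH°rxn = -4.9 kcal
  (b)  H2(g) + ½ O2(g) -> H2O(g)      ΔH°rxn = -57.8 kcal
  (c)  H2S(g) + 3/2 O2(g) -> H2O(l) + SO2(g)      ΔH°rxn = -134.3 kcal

(a) reversed and × 3: (-3)·(-4.9) = +14.7 kcal
(b): not needed.
(c) as written: -134.3 kcal
Summing the manipulated equations, ΔH°rxn = (-3)·(-4.9) + (1)·(-134.3) = -119.6 kcal

ΔH°rxn = -119.6 kcal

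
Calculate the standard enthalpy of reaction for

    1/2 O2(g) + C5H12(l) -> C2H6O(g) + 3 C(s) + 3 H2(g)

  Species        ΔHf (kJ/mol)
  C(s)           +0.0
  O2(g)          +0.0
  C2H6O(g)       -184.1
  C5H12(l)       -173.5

ΔHrxn = -10.6 kJ/mol

Products: 1·(-184.1) + 3·(+0.0) + 3·(+0.0) = -184.1
Reactants: 1/2·(+0.0) + 1·(-173.5) = -173.5
ΔHrxn = (-184.1) − (-173.5) = -10.6 kJ/mol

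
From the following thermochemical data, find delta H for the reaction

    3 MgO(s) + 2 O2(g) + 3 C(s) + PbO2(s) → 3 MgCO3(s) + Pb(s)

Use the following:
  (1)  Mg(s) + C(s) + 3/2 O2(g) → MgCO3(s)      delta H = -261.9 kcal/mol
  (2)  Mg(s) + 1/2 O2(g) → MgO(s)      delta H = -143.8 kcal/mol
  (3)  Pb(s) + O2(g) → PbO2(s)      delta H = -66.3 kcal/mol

delta H = -288.0 kcal/mol

(1) × 3 (scale by 3 for the 3 MgCO3(s)): (3)·(-261.9) = -785.7 kcal/mol
(2) reversed and × 3 (reverse to put MgO(s) on the reactant side; ×3 to match 3 MgO(s) in the target): (-3)·(-143.8) = +431.4 kcal/mol
(3) reversed (PbO2(s) must end up as a reactant): +66.3 kcal/mol
delta H = (-785.7) + (+431.4) + (+66.3) = -288.0 kcal/mol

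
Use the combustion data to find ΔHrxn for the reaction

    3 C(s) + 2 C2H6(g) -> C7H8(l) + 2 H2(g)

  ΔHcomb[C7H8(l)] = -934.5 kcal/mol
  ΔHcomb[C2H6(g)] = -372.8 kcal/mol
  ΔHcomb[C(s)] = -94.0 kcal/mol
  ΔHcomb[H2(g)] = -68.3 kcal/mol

Using ΔH = Σ nΔHc°(reactants) − Σ nΔHc°(products):
= [3·(-94.0) + 2·(-372.8)] − [1·(-934.5) + 2·(-68.3)]
= 43.5 kcal/mol

ΔHrxn = 43.5 kcal/mol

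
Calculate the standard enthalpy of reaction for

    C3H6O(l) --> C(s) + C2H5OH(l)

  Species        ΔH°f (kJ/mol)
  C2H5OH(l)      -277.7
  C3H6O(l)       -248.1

ΔH° = -29.6 kJ/mol

ΔH°rxn = Σ nΔHf°(products) − Σ nΔHf°(reactants).
Products: 1·(+0.0) + 1·(-277.7) = -277.7
Reactants: 1·(-248.1) = -248.1
ΔH° = (-277.7) − (-248.1) = -29.6 kJ/mol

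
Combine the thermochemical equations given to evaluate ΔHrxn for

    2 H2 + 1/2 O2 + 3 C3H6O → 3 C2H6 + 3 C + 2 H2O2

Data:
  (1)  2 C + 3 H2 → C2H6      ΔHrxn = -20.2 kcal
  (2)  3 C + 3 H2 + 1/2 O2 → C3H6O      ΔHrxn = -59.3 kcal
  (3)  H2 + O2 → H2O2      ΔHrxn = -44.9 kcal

(1) × 3 (×3 to match 3 C2H6 in the target): (3)·(-20.2) = -60.6 kcal
(2) reversed and × 3 (reverse to put C3H6O on the reactant side; ×3 to match 3 C3H6O in the target): (-3)·(-59.3) = +177.9 kcal
(3) × 2 (scale by 2 for the 2 H2O2): (2)·(-44.9) = -89.8 kcal
ΔHrxn = (3)·(-20.2) + (-3)·(-59.3) + (2)·(-44.9) = 27.5 kcal

ΔHrxn = 27.5 kcal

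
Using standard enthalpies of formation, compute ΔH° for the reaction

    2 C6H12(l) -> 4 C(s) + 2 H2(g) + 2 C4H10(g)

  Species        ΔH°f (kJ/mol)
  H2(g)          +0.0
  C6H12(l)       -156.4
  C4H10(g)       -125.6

Products: 4·(+0.0) + 2·(+0.0) + 2·(-125.6) = -251.2
Reactants: 2·(-156.4) = -312.8
ΔH° = (-251.2) − (-312.8) = 61.6 kJ/mol

ΔH° = 61.6 kJ/mol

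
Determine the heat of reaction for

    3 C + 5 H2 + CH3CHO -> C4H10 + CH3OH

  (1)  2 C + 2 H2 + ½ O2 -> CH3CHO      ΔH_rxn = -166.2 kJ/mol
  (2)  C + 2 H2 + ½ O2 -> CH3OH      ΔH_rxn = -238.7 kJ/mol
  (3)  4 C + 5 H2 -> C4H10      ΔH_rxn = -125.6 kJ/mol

(1) reversed: +166.2 kJ/mol
(2) as written: -238.7 kJ/mol
(3) as written: -125.6 kJ/mol
ΔH_rxn = (-1)·(-166.2) + (1)·(-238.7) + (1)·(-125.6) = -198.1 kJ/mol

ΔH_rxn = -198.1 kJ/mol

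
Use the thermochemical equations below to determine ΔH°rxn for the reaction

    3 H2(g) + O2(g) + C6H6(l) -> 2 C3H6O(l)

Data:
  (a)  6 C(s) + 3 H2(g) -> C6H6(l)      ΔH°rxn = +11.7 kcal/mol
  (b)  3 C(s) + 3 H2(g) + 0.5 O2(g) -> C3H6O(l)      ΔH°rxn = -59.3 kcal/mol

(a) reversed (reverse to put C6H6(l) on the reactant side): -11.7 kcal/mol
(b) × 2 (×2 to match 2 C3H6O(l) in the target): (2)·(-59.3) = -118.6 kcal/mol
By Hess's law, ΔH°rxn = (-1)·(+11.7) + (2)·(-59.3) = -130.3 kcal/mol

ΔH°rxn = -130.3 kcal/mol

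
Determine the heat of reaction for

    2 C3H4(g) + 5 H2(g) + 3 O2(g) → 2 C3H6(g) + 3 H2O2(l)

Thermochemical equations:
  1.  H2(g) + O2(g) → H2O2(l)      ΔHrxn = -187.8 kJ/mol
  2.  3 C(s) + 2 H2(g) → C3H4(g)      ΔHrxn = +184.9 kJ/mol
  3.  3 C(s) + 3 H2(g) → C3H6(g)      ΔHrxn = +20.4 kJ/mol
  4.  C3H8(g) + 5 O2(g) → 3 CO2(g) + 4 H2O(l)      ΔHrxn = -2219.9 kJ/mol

ΔHrxn = -892.4 kJ/mol

eq. 1 × 3: (3)·(-187.8) = -563.4 kJ/mol
eq. 2 reversed and × 2: (-2)·(+184.9) = -369.8 kJ/mol
eq. 3 × 2: (2)·(+20.4) = +40.8 kJ/mol
eq. 4: not needed.
ΔHrxn = (3)·(-187.8) + (-2)·(+184.9) + (2)·(+20.4) = -892.4 kJ/mol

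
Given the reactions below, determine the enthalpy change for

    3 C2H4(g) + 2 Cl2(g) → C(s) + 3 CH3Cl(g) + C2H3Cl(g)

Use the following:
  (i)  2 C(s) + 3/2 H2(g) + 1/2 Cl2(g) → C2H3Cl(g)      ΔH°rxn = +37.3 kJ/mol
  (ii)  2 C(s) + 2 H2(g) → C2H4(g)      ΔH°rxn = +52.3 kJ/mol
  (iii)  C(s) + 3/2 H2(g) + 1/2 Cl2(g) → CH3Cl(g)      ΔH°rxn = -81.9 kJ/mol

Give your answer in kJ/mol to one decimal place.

ΔH°rxn = -365.3 kJ/mol

(i) as written: +37.3 kJ/mol
(ii) reversed and × 3: (-3)·(+52.3) = -156.9 kJ/mol
(iii) × 3: (3)·(-81.9) = -245.7 kJ/mol
ΔH°rxn = (1)·(+37.3) + (-3)·(+52.3) + (3)·(-81.9) = -365.3 kJ/mol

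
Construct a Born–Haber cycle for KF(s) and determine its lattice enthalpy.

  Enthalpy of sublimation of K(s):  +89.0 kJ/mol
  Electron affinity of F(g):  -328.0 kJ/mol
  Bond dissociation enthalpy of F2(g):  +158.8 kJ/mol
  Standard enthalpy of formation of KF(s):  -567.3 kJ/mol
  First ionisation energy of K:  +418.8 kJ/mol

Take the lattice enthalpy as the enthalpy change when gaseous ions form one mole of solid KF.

U = -826.5 kJ/mol

ΔHf° = 1·ΔHsub + 1·(ΣIE) + 1/2·D(F2) + 1·EA + U
-567.3 = 1·(+89.0) + 1·(+418.8) + 1/2·(+158.8) + 1·(-328.0) + U
U = -567.3 − (+259.2) = -826.5 kJ/mol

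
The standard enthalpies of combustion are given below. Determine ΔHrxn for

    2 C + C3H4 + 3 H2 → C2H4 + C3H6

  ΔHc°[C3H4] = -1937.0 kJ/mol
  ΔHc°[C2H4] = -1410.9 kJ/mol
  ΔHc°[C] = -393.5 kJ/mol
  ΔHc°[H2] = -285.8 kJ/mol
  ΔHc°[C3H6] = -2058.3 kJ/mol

Using ΔH = Σ nΔHc°(reactants) − Σ nΔHc°(products):
= [2·(-393.5) + 1·(-1937.0) + 3·(-285.8)] − [1·(-1410.9) + 1·(-2058.3)]
= -112.2 kJ/mol

ΔHrxn = -112.2 kJ/mol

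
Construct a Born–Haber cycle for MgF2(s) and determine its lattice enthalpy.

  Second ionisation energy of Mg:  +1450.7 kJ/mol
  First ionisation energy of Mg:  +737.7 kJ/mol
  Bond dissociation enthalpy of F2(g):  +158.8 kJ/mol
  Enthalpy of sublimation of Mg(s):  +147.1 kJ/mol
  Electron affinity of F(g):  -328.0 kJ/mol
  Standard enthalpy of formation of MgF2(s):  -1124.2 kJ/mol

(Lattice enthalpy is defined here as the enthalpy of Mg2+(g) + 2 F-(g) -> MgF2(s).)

ΔHf° = 1·ΔHsub + 1·(ΣIE) + 1·D(F2) + 2·EA + U
-1124.2 = 1·(+147.1) + 1·(+2188.4) + 1·(+158.8) + 2·(-328.0) + U
U = -1124.2 − (+1838.3) = -2962.5 kJ/mol

U = -2962.5 kJ/mol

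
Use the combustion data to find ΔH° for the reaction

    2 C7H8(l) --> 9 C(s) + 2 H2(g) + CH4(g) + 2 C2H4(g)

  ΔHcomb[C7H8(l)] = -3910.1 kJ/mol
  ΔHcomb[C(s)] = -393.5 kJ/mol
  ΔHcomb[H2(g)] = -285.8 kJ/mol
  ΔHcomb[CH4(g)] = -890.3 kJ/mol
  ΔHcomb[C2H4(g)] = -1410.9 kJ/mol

ΔH° = 5.0 kJ/mol

Using ΔH = Σ nΔHc°(reactants) − Σ nΔHc°(products):
= [2·(-3910.1)] − [9·(-393.5) + 2·(-285.8) + 1·(-890.3) + 2·(-1410.9)]
= 5.0 kJ/mol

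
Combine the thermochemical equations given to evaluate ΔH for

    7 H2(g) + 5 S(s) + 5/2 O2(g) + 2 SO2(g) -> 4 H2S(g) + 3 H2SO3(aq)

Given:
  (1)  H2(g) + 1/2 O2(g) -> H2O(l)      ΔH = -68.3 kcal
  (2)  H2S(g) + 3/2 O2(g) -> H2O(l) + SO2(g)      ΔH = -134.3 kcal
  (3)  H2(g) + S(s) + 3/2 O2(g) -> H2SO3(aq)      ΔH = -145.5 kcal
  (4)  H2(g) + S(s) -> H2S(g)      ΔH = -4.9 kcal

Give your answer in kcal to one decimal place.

ΔH = -314.3 kcal

(1) × 2: (2)·(-68.3) = -136.6 kcal
(2) reversed and × 2: (-2)·(-134.3) = +268.6 kcal
(3) × 3: (3)·(-145.5) = -436.5 kcal
(4) × 2: (2)·(-4.9) = -9.8 kcal
ΔH = (2)·(-68.3) + (-2)·(-134.3) + (3)·(-145.5) + (2)·(-4.9) = -314.3 kcal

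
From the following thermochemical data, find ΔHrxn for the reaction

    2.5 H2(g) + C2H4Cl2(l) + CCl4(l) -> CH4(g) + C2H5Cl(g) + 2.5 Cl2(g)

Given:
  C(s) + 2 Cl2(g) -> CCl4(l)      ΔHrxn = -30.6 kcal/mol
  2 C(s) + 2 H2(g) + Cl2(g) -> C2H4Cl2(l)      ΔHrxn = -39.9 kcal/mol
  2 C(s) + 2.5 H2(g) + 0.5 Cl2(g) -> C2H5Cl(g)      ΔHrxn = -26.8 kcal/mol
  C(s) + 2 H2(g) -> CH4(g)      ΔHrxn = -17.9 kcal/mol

ΔHrxn = 25.8 kcal/mol

equation 1 reversed: +30.6 kcal/mol
equation 2 reversed: +39.9 kcal/mol
equation 3 as written: -26.8 kcal/mol
equation 4 as written: -17.9 kcal/mol
ΔHrxn = (+30.6) + (+39.9) + (-26.8) + (-17.9) = 25.8 kcal/mol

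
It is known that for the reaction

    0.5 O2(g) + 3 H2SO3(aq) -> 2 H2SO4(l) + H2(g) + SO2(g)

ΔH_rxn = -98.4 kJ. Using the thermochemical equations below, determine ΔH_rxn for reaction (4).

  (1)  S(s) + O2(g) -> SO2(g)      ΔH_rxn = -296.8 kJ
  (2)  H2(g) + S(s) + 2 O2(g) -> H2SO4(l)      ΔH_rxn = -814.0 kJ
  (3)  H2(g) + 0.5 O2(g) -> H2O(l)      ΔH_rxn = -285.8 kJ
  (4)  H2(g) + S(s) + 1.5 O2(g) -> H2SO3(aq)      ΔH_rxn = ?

(1) as written (SO2(g) already on the product side): -296.8 kJ
(2) × 2 (×2 to match 2 H2SO4(l) in the target): (2)·(-814.0) = -1628.0 kJ
(3): not needed (H2O(l) appears nowhere else).
(4) reversed and × 3 (H2SO3(aq) must end up as a reactant; scale by 3 for the 3 H2SO3(aq)): contributes −3·x
-98.4 = (-296.8) + (-1628.0) − 3·x
x = (-98.4 − (-1924.8)) / (-3) = -608.8 kJ

ΔH_rxn = -608.8 kJ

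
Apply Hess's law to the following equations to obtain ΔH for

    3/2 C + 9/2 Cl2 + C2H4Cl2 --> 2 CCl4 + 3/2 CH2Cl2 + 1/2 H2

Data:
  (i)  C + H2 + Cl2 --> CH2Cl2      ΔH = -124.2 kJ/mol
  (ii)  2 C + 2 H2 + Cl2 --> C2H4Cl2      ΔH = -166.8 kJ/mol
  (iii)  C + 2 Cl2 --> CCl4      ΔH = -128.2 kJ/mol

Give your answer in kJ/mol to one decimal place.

ΔH = -275.9 kJ/mol

(i) × 3/2 (×3/2 to match 3/2 CH2Cl2 in the target): (3/2)·(-124.2) = -186.3 kJ/mol
(ii) reversed (C2H4Cl2 must end up as a reactant): +166.8 kJ/mol
(iii) × 2 (×2 to match 2 CCl4 in the target): (2)·(-128.2) = -256.4 kJ/mol
ΔH = (3/2)·(-124.2) + (-1)·(-166.8) + (2)·(-128.2) = -275.9 kJ/mol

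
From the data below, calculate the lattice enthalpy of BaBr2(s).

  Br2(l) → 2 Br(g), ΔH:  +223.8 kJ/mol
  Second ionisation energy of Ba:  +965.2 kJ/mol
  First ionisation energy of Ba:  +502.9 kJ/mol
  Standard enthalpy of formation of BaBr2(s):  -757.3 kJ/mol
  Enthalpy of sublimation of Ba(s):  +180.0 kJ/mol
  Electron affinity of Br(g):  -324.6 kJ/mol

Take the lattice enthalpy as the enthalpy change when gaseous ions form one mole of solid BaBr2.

ΔHf° = 1·ΔHsub + 1·(ΣIE) + 1·D(Br2) + 2·EA + U
-757.3 = 1·(+180.0) + 1·(+1468.1) + 1·(+223.8) + 2·(-324.6) + U
U = -757.3 − (+1222.7) = -1980.0 kJ/mol

U = -1980.0 kJ/mol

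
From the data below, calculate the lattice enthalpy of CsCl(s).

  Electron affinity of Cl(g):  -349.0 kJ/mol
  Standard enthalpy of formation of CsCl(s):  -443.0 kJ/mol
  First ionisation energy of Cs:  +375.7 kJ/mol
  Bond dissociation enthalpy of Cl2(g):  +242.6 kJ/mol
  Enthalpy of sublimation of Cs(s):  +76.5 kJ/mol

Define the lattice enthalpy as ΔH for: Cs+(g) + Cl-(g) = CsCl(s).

ΔHf° = 1·ΔHsub + 1·(ΣIE) + 1/2·D(Cl2) + 1·EA + U
-443.0 = 1·(+76.5) + 1·(+375.7) + 1/2·(+242.6) + 1·(-349.0) + U
U = -443.0 − (+224.5) = -667.5 kJ/mol

U = -667.5 kJ/mol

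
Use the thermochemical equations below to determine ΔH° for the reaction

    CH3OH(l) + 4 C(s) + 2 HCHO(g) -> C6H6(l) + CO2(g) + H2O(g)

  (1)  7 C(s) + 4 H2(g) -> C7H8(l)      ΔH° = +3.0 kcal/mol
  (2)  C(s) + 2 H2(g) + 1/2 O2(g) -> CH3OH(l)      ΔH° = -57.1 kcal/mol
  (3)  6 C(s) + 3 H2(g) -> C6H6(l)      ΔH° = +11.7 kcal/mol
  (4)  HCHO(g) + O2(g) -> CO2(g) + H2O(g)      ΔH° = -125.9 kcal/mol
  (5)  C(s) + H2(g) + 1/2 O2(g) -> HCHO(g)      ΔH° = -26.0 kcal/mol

(1): not needed (C7H8(l) appears nowhere else).
(2) reversed (reverse to put CH3OH(l) on the reactant side): +57.1 kcal/mol
(3) as written (C6H6(l) already on the product side): +11.7 kcal/mol
(4) as written (CO2(g) already on the product side): -125.9 kcal/mol
(5) reversed: +26.0 kcal/mol
ΔH° = (+57.1) + (+11.7) + (-125.9) + (+26.0) = -31.1 kcal/mol

ΔH° = -31.1 kcal/mol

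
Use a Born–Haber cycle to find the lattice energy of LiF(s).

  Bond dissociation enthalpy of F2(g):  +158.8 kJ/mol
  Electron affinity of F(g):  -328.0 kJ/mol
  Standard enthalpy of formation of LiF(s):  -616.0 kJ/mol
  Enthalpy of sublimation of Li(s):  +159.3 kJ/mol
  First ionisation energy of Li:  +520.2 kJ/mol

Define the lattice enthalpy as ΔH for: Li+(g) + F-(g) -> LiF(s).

U = -1046.9 kJ/mol

ΔHf° = 1·ΔHsub + 1·(ΣIE) + 1/2·D(F2) + 1·EA + U
-616.0 = 1·(+159.3) + 1·(+520.2) + 1/2·(+158.8) + 1·(-328.0) + U
U = -616.0 − (+430.9) = -1046.9 kJ/mol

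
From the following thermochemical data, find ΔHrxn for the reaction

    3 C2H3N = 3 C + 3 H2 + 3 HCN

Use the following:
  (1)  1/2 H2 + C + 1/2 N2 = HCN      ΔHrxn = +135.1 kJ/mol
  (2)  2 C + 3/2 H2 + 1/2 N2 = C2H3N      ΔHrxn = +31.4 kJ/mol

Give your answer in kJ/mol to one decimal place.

ΔHrxn = 311.1 kJ/mol

(1) × 3: (3)·(+135.1) = +405.3 kJ/mol
(2) reversed and × 3: (-3)·(+31.4) = -94.2 kJ/mol
Since enthalpy is a state function, ΔHrxn = (3)·(+135.1) + (-3)·(+31.4) = 311.1 kJ/mol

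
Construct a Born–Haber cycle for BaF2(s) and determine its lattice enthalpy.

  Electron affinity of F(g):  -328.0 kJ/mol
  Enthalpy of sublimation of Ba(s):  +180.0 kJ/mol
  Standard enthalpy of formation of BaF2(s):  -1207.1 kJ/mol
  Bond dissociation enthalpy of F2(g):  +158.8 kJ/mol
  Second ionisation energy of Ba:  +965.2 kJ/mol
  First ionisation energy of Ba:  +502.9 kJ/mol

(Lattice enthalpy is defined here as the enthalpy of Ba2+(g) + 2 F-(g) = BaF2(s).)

ΔHf° = 1·ΔHsub + 1·(ΣIE) + 1·D(F2) + 2·EA + U
-1207.1 = 1·(+180.0) + 1·(+1468.1) + 1·(+158.8) + 2·(-328.0) + U
U = -1207.1 − (+1150.9) = -2358.0 kJ/mol

U = -2358.0 kJ/mol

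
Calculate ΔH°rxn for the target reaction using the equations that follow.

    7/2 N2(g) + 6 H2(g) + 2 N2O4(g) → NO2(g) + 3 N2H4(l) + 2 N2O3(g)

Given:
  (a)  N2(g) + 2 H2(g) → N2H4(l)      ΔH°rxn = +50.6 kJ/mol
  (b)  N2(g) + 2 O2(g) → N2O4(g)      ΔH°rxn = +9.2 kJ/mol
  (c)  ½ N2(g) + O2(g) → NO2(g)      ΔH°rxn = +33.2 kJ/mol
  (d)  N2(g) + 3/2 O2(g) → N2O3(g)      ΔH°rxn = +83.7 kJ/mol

ΔH°rxn = 334.0 kJ/mol

(a) × 3 (scale by 3 for the 3 N2H4(l)): (3)·(+50.6) = +151.8 kJ/mol
(b) reversed and × 2 (reverse to put N2O4(g) on the reactant side; scale by 2 for the 2 N2O4(g)): (-2)·(+9.2) = -18.4 kJ/mol
(c) as written (NO2(g) already on the product side): +33.2 kJ/mol
(d) × 2 (×2 to match 2 N2O3(g) in the target): (2)·(+83.7) = +167.4 kJ/mol
ΔH°rxn = (3)·(+50.6) + (-2)·(+9.2) + (1)·(+33.2) + (2)·(+83.7) = 334.0 kJ/mol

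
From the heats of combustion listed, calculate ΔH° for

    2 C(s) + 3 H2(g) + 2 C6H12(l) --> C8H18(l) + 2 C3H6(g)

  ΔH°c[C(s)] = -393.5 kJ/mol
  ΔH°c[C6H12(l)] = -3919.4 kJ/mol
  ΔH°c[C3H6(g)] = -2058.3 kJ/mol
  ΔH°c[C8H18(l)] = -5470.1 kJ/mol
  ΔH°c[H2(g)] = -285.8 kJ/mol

ΔH° = 103.5 kJ/mol

With combustion enthalpies, reactants minus products:
= [2·(-393.5) + 3·(-285.8) + 2·(-3919.4)] − [1·(-5470.1) + 2·(-2058.3)]
= 103.5 kJ/mol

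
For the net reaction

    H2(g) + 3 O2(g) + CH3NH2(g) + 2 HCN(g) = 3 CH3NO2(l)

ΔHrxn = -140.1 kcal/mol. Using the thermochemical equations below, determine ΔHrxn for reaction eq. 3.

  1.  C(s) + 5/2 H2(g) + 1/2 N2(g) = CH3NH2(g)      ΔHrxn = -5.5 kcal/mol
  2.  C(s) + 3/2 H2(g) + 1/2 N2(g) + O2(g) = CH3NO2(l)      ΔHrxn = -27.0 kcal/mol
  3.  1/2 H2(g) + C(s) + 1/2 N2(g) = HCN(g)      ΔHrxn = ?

eq. 1 reversed: +5.5 kcal/mol
eq. 2 × 3: (3)·(-27.0) = -81.0 kcal/mol
eq. 3 reversed and × 2: contributes −2·x
-140.1 = (+5.5) + (-81.0) − 2·x
x = (-140.1 − (-75.5)) / (-2) = 32.3 kcal/mol

ΔHrxn = 32.3 kcal/mol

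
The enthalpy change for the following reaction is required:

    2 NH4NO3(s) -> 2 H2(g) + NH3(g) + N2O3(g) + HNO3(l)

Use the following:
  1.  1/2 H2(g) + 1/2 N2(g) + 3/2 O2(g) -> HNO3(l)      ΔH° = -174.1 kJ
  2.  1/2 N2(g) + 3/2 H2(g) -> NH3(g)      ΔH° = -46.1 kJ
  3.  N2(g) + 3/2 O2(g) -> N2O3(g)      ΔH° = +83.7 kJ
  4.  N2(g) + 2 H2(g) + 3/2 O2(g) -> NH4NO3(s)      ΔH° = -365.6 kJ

eq. 1 as written (HNO3(l) already on the product side): -174.1 kJ
eq. 2 as written (NH3(g) already on the product side): -46.1 kJ
eq. 3 as written (N2O3(g) already on the product side): +83.7 kJ
eq. 4 reversed and × 2 (NH4NO3(s) must end up as a reactant; ×2 to match 2 NH4NO3(s) in the target): (-2)·(-365.6) = +731.2 kJ
By Hess's law, ΔH° = (-174.1) + (-46.1) + (+83.7) + (+731.2) = 594.7 kJ

ΔH° = 594.7 kJ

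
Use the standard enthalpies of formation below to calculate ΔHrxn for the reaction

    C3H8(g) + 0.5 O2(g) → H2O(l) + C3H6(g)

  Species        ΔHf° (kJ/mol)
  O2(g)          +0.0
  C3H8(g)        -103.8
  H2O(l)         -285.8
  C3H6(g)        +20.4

ΔHrxn = -161.6 kJ/mol

Products: 1·(-285.8) + 1·(+20.4) = -265.4
Reactants: 1·(-103.8) + 1/2·(+0.0) = -103.8
ΔHrxn = (-265.4) − (-103.8) = -161.6 kJ/mol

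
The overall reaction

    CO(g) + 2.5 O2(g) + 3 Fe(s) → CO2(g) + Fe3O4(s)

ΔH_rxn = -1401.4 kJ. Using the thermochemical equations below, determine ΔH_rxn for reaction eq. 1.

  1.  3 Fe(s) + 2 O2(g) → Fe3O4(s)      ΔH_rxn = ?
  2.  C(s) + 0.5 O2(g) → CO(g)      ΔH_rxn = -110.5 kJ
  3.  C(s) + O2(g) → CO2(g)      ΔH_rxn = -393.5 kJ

ΔH_rxn = -1118.4 kJ

eq. 1 as written (Fe3O4(s) already on the product side): contributes x
eq. 2 reversed (CO(g) must end up as a reactant): +110.5 kJ
eq. 3 as written (CO2(g) already on the product side): -393.5 kJ
-1401.4 = (+110.5) + (-393.5) + x
x = (-1401.4 − (-283.0)) / (1) = -1118.4 kJ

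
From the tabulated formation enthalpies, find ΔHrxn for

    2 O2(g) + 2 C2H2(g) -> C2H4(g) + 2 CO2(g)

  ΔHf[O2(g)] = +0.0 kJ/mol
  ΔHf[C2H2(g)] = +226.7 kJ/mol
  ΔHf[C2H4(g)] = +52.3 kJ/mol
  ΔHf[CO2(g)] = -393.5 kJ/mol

Products: 1·(+52.3) + 2·(-393.5) = -734.7
Reactants: 2·(+0.0) + 2·(+226.7) = +453.4
ΔHrxn = (-734.7) − (+453.4) = -1188.1 kJ/mol

ΔHrxn = -1188.1 kJ/mol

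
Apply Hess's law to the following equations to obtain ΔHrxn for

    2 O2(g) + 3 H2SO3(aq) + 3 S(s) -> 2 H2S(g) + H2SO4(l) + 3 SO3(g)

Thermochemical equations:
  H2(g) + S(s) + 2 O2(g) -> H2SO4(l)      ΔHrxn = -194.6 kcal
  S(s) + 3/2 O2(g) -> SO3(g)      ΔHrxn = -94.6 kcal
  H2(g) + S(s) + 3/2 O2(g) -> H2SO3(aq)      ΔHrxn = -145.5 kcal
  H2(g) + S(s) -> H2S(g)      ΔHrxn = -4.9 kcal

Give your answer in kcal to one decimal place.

equation 1 as written (H2SO4(l) already on the product side): -194.6 kcal
equation 2 × 3 (scale by 3 for the 3 SO3(g)): (3)·(-94.6) = -283.8 kcal
equation 3 reversed and × 3 (reverse to put H2SO3(aq) on the reactant side; ×3 to match 3 H2SO3(aq) in the target): (-3)·(-145.5) = +436.5 kcal
equation 4 × 2 (scale by 2 for the 2 H2S(g)): (2)·(-4.9) = -9.8 kcal
By Hess's law, ΔHrxn = (-194.6) + (-283.8) + (+436.5) + (-9.8) = -51.7 kcal

ΔHrxn = -51.7 kcal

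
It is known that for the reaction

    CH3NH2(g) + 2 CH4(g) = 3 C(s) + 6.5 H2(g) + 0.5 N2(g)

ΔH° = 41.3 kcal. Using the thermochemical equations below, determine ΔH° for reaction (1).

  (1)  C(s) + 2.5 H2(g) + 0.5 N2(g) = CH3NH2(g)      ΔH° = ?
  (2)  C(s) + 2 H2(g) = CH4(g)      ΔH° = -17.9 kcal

(1) reversed: contributes −x
(2) reversed and × 2: (-2)·(-17.9) = +35.8 kcal
+41.3 = (+35.8) − x
x = (+41.3 − (+35.8)) / (-1) = -5.5 kcal

ΔH° = -5.5 kcal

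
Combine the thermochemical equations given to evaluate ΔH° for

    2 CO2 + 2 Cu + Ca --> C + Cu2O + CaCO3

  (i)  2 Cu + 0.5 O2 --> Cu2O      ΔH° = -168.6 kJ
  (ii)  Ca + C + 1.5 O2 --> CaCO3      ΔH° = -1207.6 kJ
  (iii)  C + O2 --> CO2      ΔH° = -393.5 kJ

(i) as written (Cu2O already on the product side): -168.6 kJ
(ii) as written (CaCO3 already on the product side): -1207.6 kJ
(iii) reversed and × 2 (CO2 must end up as a reactant; scale by 2 for the 2 CO2): (-2)·(-393.5) = +787.0 kJ
ΔH° = (-168.6) + (-1207.6) + (+787.0) = -589.2 kJ

ΔH° = -589.2 kJ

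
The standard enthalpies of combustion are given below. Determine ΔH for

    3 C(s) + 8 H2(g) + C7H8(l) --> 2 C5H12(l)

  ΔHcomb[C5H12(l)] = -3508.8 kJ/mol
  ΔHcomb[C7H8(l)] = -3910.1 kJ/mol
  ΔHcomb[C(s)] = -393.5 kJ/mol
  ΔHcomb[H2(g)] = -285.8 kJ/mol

ΔH = -359.4 kJ/mol

With combustion enthalpies, reactants minus products:
= [3·(-393.5) + 8·(-285.8) + 1·(-3910.1)] − [2·(-3508.8)]
= -359.4 kJ/mol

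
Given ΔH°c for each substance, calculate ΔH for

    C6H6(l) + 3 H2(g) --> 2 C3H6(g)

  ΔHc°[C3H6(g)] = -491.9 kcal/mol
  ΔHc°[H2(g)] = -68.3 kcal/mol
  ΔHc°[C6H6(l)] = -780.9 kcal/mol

ΔH = -2.0 kcal/mol

With combustion enthalpies, reactants minus products:
= [1·(-780.9) + 3·(-68.3)] − [2·(-491.9)]
= -2.0 kcal/mol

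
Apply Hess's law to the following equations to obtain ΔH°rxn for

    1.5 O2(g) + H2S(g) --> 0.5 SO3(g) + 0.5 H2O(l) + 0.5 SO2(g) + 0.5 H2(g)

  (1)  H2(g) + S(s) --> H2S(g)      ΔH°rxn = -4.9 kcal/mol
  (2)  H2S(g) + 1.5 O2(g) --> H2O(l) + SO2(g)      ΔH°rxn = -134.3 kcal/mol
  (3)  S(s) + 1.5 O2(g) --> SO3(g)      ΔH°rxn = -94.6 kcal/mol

(1) reversed and × 1/2: (-1/2)·(-4.9) = +2.45 kcal/mol
(2) × 1/2: (1/2)·(-134.3) = -67.15 kcal/mol
(3) × 1/2: (1/2)·(-94.6) = -47.3 kcal/mol
By Hess's law, ΔH°rxn = (+2.45) + (-67.15) + (-47.3) = -112.0 kcal/mol

ΔH°rxn = -112.0 kcal/mol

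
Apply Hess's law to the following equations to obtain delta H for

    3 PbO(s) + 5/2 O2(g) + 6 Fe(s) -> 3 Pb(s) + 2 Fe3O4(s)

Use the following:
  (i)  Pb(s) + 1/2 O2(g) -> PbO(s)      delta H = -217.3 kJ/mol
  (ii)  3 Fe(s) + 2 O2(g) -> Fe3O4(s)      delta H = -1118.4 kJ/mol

delta H = -1584.9 kJ/mol

(i) reversed and × 3: (-3)·(-217.3) = +651.9 kJ/mol
(ii) × 2: (2)·(-1118.4) = -2236.8 kJ/mol
Summing the manipulated equations, delta H = (+651.9) + (-2236.8) = -1584.9 kJ/mol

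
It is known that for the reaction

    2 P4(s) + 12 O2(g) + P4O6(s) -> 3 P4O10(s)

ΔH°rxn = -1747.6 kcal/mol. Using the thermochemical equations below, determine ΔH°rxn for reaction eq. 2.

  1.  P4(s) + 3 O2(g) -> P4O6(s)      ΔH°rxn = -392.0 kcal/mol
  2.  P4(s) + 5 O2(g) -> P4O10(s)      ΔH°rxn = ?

ΔH°rxn = -713.2 kcal/mol

eq. 1 reversed (P4O6(s) must end up as a reactant): +392.0 kcal/mol
eq. 2 × 3 (scale by 3 for the 3 P4O10(s)): contributes 3·x
-1747.6 = (+392.0) + 3·x
x = (-1747.6 − (+392.0)) / (3) = -713.2 kcal/mol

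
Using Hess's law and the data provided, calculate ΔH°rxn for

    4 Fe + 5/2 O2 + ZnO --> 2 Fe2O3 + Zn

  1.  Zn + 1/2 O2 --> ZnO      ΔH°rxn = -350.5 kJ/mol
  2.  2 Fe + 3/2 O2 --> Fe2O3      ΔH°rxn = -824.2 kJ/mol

eq. 1 reversed: +350.5 kJ/mol
eq. 2 × 2: (2)·(-824.2) = -1648.4 kJ/mol
Summing the manipulated equations, ΔH°rxn = (-1)·(-350.5) + (2)·(-824.2) = -1297.9 kJ/mol

ΔH°rxn = -1297.9 kJ/mol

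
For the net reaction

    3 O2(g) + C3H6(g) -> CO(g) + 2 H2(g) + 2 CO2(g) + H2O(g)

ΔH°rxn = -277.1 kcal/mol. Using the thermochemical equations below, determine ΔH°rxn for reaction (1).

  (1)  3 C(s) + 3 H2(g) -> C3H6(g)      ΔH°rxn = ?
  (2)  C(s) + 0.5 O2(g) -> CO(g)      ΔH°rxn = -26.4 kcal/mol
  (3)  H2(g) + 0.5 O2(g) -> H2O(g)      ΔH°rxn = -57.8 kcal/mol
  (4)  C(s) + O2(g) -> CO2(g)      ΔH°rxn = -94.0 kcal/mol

ΔH°rxn = 4.9 kcal/mol

(1) reversed: contributes −x
(2) as written: -26.4 kcal/mol
(3) as written: -57.8 kcal/mol
(4) × 2: (2)·(-94.0) = -188.0 kcal/mol
-277.1 = (-26.4) + (-57.8) + (-188.0) − x
x = (-277.1 − (-272.2)) / (-1) = 4.9 kcal/mol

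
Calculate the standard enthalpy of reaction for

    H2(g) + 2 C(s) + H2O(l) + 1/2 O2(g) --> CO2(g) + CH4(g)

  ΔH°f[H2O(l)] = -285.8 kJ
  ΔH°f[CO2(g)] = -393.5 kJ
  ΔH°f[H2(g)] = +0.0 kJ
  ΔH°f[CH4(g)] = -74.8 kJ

ΔH°rxn = -182.5 kJ

Products: 1·(-393.5) + 1·(-74.8) = -468.3
Reactants: 1·(+0.0) + 2·(+0.0) + 1·(-285.8) + 1/2·(+0.0) = -285.8
ΔH°rxn = (-468.3) − (-285.8) = -182.5 kJ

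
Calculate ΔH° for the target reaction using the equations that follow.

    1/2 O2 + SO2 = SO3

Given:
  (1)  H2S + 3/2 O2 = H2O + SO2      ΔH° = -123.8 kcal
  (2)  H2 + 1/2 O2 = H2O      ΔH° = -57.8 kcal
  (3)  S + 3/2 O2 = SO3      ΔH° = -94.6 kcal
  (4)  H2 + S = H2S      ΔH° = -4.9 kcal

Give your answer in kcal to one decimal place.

(1) reversed: +123.8 kcal
(2) as written: -57.8 kcal
(3) as written: -94.6 kcal
(4) reversed: +4.9 kcal
Since enthalpy is a state function, ΔH° = (+123.8) + (-57.8) + (-94.6) + (+4.9) = -23.7 kcal

ΔH° = -23.7 kcal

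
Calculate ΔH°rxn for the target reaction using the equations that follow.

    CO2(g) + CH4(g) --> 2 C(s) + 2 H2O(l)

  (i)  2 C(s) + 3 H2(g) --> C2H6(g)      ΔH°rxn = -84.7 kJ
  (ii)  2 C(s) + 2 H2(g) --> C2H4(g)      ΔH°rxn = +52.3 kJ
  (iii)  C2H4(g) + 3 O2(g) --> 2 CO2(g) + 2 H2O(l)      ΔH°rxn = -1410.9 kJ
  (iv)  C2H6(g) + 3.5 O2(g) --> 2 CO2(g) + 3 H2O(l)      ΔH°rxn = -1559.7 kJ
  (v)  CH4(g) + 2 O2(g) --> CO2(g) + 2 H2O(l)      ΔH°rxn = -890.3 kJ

(i) × 2: (2)·(-84.7) = -169.4 kJ
(ii) reversed and × 3: (-3)·(+52.3) = -156.9 kJ
(iii) reversed and × 3: (-3)·(-1410.9) = +4232.7 kJ
(iv) × 2: (2)·(-1559.7) = -3119.4 kJ
(v) as written: -890.3 kJ
Summing the manipulated equations, ΔH°rxn = (2)·(-84.7) + (-3)·(+52.3) + (-3)·(-1410.9) + (2)·(-1559.7) + (1)·(-890.3) = -103.3 kJ

ΔH°rxn = -103.3 kJ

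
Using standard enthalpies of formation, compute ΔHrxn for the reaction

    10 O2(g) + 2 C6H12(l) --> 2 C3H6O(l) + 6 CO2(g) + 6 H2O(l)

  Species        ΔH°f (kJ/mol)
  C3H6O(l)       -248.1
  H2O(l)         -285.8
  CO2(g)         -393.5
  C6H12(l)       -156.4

ΔHrxn = -4259.2 kJ/mol

Products: 2·(-248.1) + 6·(-393.5) + 6·(-285.8) = -4572.0
Reactants: 10·(+0.0) + 2·(-156.4) = -312.8
ΔHrxn = (-4572.0) − (-312.8) = -4259.2 kJ/mol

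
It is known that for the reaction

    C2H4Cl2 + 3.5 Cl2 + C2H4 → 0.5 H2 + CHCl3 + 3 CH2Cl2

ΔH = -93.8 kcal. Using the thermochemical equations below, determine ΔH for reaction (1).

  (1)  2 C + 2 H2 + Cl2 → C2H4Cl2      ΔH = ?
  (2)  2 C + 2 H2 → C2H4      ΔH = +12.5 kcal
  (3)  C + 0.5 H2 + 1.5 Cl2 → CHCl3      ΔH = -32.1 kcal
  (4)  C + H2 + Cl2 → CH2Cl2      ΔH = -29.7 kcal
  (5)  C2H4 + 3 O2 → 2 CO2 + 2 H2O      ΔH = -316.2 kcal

(1) reversed (C2H4Cl2 must end up as a reactant): contributes −x
(2) reversed: -12.5 kcal
(3) as written (CHCl3 already on the product side): -32.1 kcal
(4) × 3 (scale by 3 for the 3 CH2Cl2): (3)·(-29.7) = -89.1 kcal
(5): not needed (O2 appears nowhere else).
-93.8 = (-12.5) + (-32.1) + (-89.1) − x
x = (-93.8 − (-133.7)) / (-1) = -39.9 kcal

ΔH = -39.9 kcal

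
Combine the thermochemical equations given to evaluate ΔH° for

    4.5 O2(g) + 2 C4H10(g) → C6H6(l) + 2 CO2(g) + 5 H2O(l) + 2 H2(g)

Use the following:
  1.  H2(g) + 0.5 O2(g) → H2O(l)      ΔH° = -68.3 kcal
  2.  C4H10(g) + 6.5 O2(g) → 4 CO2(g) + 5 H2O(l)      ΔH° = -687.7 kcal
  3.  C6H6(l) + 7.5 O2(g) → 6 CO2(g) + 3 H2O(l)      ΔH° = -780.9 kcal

eq. 1 reversed and × 2: (-2)·(-68.3) = +136.6 kcal
eq. 2 × 2: (2)·(-687.7) = -1375.4 kcal
eq. 3 reversed: +780.9 kcal
Summing the manipulated equations, ΔH° = (-2)·(-68.3) + (2)·(-687.7) + (-1)·(-780.9) = -457.9 kcal

ΔH° = -457.9 kcal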